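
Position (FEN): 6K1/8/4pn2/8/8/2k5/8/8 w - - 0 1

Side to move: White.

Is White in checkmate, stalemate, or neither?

neither

White to move; white king on g8.
In check: yes, from the black knight on f6.
Legal moves for White: Kh8, Kf8, Kg7, Kf7.
White is in check but has 4 legal moves → neither.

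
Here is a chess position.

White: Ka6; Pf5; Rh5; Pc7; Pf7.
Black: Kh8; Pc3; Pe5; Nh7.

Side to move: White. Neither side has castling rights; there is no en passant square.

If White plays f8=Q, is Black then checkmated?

yes

After f8=Q: black king on h8; in check: yes, from the white queen on f8.
King squares — g7: attacked by Qf8; h7: own knight; g8: attacked by Qf8.
Black has no legal moves → checkmate.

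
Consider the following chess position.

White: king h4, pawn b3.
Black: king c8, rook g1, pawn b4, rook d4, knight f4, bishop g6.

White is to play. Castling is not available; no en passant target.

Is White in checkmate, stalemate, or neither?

White to move; white king on h4.
In check: no.
King squares — g3: attacked by Rg1; h3: attacked by Nf4; g4: attacked by Rg1; g5: attacked by Rg1; h5: attacked by Nf4.
Legal moves for White: none.
Not in check and no legal moves → stalemate.

stalemate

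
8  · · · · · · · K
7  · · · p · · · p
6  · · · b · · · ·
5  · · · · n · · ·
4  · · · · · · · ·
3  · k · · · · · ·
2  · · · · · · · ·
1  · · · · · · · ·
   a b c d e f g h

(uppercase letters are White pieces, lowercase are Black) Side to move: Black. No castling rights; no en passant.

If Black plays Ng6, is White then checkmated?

After Ng6: white king on h8; in check: yes, from the black knight on g6.
White has 3 legal replies: Kg8, Kxh7, Kg7.
In check but a legal move exists → not checkmate.

no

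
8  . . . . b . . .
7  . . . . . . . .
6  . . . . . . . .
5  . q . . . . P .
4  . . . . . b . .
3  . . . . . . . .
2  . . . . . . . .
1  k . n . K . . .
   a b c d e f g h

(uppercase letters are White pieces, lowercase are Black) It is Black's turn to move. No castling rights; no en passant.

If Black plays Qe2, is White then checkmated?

After Qe2: white king on e1; in check: yes, from the black queen on e2.
King squares — d1: attacked by Qe2; f1: attacked by Qe2; d2: attacked by Qe2; e2: attacked by Nc1; f2: attacked by Qe2.
White has no legal moves → checkmate.

yes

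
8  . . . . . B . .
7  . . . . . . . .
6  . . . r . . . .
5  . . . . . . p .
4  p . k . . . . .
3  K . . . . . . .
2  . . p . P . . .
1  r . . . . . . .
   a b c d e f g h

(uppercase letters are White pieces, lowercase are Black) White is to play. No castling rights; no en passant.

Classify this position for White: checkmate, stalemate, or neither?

White to move; white king on a3.
In check: yes, from the black rook on a1.
Legal moves for White: Kb2.
White is in check but has 1 legal move → neither.

neither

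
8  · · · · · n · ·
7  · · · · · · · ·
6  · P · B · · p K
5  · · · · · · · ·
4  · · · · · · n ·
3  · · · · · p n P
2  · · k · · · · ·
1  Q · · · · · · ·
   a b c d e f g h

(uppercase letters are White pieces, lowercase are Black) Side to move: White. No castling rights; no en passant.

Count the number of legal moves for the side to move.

3

White to move; king on h6.
In check: yes, from the black knight on g4.
Legal moves: Kg7, Kg5, hxg4.
Count: 3.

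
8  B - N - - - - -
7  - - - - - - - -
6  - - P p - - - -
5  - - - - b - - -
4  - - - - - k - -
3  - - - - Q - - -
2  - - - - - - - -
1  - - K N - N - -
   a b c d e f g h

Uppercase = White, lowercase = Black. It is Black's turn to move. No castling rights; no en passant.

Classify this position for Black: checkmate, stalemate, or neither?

neither

Black to move; black king on f4.
In check: yes, from the white queen on e3.
Legal moves for Black: Kf5, Kg4.
Black is in check but has 2 legal moves → neither.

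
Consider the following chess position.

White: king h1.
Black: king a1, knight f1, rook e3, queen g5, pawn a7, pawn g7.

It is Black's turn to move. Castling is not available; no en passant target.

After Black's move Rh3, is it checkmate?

yes

After Rh3: white king on h1; in check: yes, from the black rook on h3.
King squares — g1: attacked by Qg5; g2: attacked by Qg5; h2: attacked by Nf1.
White has no legal moves → checkmate.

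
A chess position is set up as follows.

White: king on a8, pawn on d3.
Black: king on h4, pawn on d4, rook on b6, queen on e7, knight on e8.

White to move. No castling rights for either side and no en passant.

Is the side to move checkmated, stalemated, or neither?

stalemate

White to move; white king on a8.
In check: no.
King squares — a7: attacked by Qe7; b7: attacked by Rb6; b8: attacked by Rb6.
Legal moves for White: none.
Not in check and no legal moves → stalemate.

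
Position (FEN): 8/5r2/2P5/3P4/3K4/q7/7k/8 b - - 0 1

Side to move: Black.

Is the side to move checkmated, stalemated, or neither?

neither

Black to move; black king on h2.
In check: no.
Legal moves for Black include: Rf8, Rh7, Rg7, Re7, Rd7, Rc7, Rb7, Ra7, Rf6, Rf5, Rf4+, Rf3, Rf2, Rf1, Qf8, Qa8, Qe7, Qa7+, ... (list truncated; more exist).
Black has legal moves and is not in check → neither.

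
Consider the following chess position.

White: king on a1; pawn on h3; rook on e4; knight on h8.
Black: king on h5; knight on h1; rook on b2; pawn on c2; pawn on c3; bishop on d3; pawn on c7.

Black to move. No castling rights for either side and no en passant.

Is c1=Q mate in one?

After c1=Q: white king on a1; in check: yes, from the black queen on c1.
King squares — b1: attacked by Qc1; a2: attacked by Rb2; b2: attacked by Qc1.
White has no legal moves → checkmate.

yes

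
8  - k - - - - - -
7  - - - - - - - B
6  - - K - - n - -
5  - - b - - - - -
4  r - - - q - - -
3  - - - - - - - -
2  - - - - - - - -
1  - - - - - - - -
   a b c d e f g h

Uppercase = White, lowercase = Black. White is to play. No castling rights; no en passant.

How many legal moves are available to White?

3

White to move; king on c6.
In check: yes, from the black queen on e4.
Legal moves: Kxc5, Kb5, Bxe4.
Count: 3.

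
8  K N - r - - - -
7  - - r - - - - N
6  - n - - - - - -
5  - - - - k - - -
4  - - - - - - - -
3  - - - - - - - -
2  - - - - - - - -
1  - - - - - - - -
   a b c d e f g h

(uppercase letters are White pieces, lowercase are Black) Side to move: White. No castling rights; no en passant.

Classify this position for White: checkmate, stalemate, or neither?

White to move; white king on a8.
In check: yes, from the black knight on b6.
King squares — a7: attacked by Rc7; b7: attacked by Rc7; b8: own knight.
Legal moves for White: none.
In check with no legal moves → checkmate.

checkmate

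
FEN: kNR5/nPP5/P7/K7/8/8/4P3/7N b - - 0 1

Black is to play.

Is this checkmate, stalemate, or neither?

Black to move; black king on a8.
In check: yes, from the white pawn on b7.
King squares — a7: own knight; b7: attacked by Pa6; b8: attacked by Pc7.
Legal moves for Black: none.
In check with no legal moves → checkmate.

checkmate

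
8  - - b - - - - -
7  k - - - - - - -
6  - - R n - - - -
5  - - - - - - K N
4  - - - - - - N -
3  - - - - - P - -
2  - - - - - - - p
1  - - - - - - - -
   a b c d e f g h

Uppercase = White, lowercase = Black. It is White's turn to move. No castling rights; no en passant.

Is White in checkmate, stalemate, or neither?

White to move; white king on g5.
In check: no.
Legal moves for White include: Rxc8, Rc7+, Rxd6, Rb6, Ra6+, Rc5, Rc4, Rc3, Rc2, Rc1, Ng7, Nhf6, Nf4, Ng3, Kh6, Kg6, Kf6, Kh4, ... (list truncated; more exist).
White has legal moves and is not in check → neither.

neither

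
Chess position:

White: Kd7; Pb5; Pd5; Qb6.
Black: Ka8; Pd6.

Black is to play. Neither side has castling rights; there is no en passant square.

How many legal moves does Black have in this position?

0

Black to move; king on a8.
In check: no.
Legal moves: none.
Count: 0.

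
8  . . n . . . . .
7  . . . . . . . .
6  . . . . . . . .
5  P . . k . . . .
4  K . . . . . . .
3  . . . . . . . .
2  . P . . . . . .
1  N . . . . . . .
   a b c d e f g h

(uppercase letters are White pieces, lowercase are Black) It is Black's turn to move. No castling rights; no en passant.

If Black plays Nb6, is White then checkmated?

no

After Nb6: white king on a4; in check: yes, from the black knight on b6.
White has 5 legal replies: Kb5, Kb4, Kb3, Ka3, axb6.
In check but a legal move exists → not checkmate.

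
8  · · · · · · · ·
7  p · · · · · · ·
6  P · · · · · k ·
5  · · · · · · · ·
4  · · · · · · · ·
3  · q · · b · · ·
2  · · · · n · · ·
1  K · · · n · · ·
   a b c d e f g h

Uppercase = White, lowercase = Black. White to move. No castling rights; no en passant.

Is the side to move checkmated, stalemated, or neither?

White to move; white king on a1.
In check: no.
King squares — b1: attacked by Qb3; a2: attacked by Qb3; b2: attacked by Qb3.
Legal moves for White: none.
Not in check and no legal moves → stalemate.

stalemate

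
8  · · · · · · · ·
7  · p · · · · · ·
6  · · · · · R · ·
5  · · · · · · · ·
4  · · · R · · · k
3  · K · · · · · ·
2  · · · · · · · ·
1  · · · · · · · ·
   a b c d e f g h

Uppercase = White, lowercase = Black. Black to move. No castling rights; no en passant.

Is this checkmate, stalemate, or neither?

Black to move; black king on h4.
In check: yes, from the white rook on d4.
King squares — g3: available; h3: available; g4: attacked by Rd4; g5: available; h5: available.
Legal moves for Black: Kh5, Kg5, Kh3, Kg3.
Black is in check but has 4 legal moves → neither.

neither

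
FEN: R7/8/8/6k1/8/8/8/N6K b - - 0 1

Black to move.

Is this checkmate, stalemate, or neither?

neither

Black to move; black king on g5.
In check: no.
Legal moves for Black: Kh6, Kg6, Kf6, Kh5, Kf5, Kh4, Kg4, Kf4.
Black has 8 legal moves and is not in check → neither.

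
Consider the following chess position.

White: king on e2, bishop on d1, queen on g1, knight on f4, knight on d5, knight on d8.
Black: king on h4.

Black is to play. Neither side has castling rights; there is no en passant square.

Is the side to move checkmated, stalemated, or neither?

Black to move; black king on h4.
In check: no.
King squares — g3: attacked by Qg1; h3: attacked by Nf4; g4: attacked by Qg1; g5: attacked by Qg1; h5: attacked by Nf4.
Legal moves for Black: none.
Not in check and no legal moves → stalemate.

stalemate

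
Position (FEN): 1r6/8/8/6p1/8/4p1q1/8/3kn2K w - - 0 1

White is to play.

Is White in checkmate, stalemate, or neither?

stalemate

White to move; white king on h1.
In check: no.
King squares — g1: attacked by Qg3; g2: attacked by Ne1; h2: attacked by Qg3.
Legal moves for White: none.
Not in check and no legal moves → stalemate.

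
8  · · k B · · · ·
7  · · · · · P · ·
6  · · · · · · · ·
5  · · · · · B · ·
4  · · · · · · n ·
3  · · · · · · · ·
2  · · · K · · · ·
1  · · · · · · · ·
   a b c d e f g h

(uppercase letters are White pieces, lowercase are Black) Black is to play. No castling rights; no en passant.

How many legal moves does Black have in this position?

Black to move; king on c8.
In check: yes, from the white bishop on f5.
Legal moves: Kxd8, Kb8, Kb7.
Count: 3.

3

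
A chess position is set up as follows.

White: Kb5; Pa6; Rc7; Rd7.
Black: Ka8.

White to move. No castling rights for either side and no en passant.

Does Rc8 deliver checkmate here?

After Rc8: black king on a8; in check: yes, from the white rook on c8.
King squares — a7: attacked by Rd7; b7: attacked by Pa6; b8: attacked by Rc8.
Black has no legal moves → checkmate.

yes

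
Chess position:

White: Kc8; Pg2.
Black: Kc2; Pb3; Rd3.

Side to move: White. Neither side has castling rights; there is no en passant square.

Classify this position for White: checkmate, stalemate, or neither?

neither

White to move; white king on c8.
In check: no.
Legal moves for White: Kb8, Kc7, Kb7, g3, g4.
White has 5 legal moves and is not in check → neither.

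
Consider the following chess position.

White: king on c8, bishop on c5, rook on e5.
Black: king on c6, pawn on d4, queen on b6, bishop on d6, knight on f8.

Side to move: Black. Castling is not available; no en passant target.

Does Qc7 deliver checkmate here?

yes

After Qc7: white king on c8; in check: yes, from the black queen on c7.
King squares — b7: attacked by Kc6; c7: attacked by Kc6; d7: attacked by Kc6; b8: attacked by Qc7; d8: attacked by Qc7.
White has no legal moves → checkmate.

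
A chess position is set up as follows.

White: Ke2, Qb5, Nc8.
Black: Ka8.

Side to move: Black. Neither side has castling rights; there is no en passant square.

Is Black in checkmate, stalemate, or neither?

Black to move; black king on a8.
In check: no.
King squares — a7: attacked by Nc8; b7: attacked by Qb5; b8: attacked by Qb5.
Legal moves for Black: none.
Not in check and no legal moves → stalemate.

stalemate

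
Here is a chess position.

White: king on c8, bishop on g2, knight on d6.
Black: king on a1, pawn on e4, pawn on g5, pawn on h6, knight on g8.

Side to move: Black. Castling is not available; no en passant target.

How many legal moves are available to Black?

Black to move; king on a1.
In check: no.
Legal moves: Ne7+, Nf6, Kb2, Ka2, Kb1, h5, g4, e3.
Count: 8.

8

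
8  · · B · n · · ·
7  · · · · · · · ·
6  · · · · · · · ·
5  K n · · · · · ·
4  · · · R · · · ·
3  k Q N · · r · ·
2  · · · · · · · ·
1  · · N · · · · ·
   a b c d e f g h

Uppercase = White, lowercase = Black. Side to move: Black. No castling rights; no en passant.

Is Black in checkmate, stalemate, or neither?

Black to move; black king on a3.
In check: yes, from the white queen on b3.
King squares — a2: attacked by Nc1; b2: attacked by Qb3; b3: attacked by Nc1; a4: attacked by Qb3; b4: attacked by Qb3.
Legal moves for Black: none.
In check with no legal moves → checkmate.

checkmate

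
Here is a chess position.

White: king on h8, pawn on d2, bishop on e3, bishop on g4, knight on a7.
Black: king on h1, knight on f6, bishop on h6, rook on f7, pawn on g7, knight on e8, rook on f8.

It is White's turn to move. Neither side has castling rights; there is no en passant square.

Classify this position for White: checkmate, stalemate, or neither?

checkmate

White to move; white king on h8.
In check: yes, from the black rook on f8.
King squares — g7: attacked by Bh6; h7: attacked by Nf6; g8: attacked by Nf6.
Legal moves for White: none.
In check with no legal moves → checkmate.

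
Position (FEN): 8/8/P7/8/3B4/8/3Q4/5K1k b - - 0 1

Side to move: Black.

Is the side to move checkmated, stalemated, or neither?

stalemate

Black to move; black king on h1.
In check: no.
King squares — g1: attacked by Kf1; g2: attacked by Kf1; h2: attacked by Qd2.
Legal moves for Black: none.
Not in check and no legal moves → stalemate.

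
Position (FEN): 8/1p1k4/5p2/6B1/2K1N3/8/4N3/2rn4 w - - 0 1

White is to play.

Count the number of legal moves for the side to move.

White to move; king on c4.
In check: yes, from the black rook on c1.
Legal moves: Kd5, Kb5, Kd4, Kb4, Kd3, Kb3, Bxc1, N4c3, N2c3, Nxc1.
Count: 10.

10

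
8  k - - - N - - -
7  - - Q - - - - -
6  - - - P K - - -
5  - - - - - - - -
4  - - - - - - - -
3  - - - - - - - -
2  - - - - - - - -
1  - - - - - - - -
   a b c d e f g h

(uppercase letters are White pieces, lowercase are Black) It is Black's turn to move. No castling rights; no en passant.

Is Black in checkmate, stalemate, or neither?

Black to move; black king on a8.
In check: no.
King squares — a7: attacked by Qc7; b7: attacked by Qc7; b8: attacked by Qc7.
Legal moves for Black: none.
Not in check and no legal moves → stalemate.

stalemate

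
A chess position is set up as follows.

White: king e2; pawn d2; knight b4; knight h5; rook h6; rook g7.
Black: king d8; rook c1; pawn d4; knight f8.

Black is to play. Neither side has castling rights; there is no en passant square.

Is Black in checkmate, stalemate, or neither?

Black to move; black king on d8.
In check: no.
Legal moves for Black include: Nh7, Nd7, Ng6, Ne6, Ke8, Kc8, Rc8, Rc7, Rc6, Rc5, Rc4, Rc3, Rc2, Rh1, Rg1, Rf1, Re1+, Rd1, ... (list truncated; more exist).
Black has legal moves and is not in check → neither.

neither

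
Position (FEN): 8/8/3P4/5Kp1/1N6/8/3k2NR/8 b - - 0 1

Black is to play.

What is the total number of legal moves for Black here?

5

Black to move; king on d2.
In check: no.
Legal moves: Kc3, Ke2, Kd1, Kc1, g4.
Count: 5.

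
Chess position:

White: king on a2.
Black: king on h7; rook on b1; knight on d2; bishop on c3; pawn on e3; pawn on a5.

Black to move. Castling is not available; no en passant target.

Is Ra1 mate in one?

After Ra1: white king on a2; in check: yes, from the black rook on a1.
King squares — a1: attacked by Bc3; b1: attacked by Ra1; b2: attacked by Bc3; a3: attacked by Ra1; b3: attacked by Nd2.
White has no legal moves → checkmate.

yes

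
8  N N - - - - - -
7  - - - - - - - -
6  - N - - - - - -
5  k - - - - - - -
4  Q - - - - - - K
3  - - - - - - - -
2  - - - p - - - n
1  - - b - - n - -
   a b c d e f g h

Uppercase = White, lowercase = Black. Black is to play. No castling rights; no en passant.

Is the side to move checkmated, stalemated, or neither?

Black to move; black king on a5.
In check: yes, from the white queen on a4.
King squares — a4: attacked by Nb6; b4: attacked by Qa4; b5: attacked by Qa4; a6: attacked by Qa4; b6: attacked by Na8.
Legal moves for Black: none.
In check with no legal moves → checkmate.

checkmate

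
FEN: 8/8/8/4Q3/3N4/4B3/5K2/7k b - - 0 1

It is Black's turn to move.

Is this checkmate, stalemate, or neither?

stalemate

Black to move; black king on h1.
In check: no.
King squares — g1: attacked by Kf2; g2: attacked by Kf2; h2: attacked by Qe5.
Legal moves for Black: none.
Not in check and no legal moves → stalemate.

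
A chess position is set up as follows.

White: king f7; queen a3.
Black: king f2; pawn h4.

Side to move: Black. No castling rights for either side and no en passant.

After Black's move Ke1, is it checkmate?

no

After Ke1: white king on f7; in check: no.
White is not in check, so this cannot be checkmate.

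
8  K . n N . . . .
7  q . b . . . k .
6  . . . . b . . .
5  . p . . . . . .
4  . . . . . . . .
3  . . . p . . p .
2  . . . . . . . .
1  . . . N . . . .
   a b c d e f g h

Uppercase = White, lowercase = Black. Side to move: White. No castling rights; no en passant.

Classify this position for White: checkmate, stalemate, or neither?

White to move; white king on a8.
In check: yes, from the black queen on a7.
King squares — a7: attacked by Nc8; b7: attacked by Qa7; b8: attacked by Qa7.
Legal moves for White: none.
In check with no legal moves → checkmate.

checkmate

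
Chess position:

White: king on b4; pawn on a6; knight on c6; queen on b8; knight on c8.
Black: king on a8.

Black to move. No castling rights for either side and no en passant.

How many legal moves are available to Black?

Black to move; king on a8.
In check: yes, from the white queen on b8.
Legal moves: none.
Count: 0.

0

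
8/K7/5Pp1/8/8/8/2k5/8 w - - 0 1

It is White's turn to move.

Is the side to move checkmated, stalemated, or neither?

neither

White to move; white king on a7.
In check: no.
Legal moves for White: Kb8, Ka8, Kb7, Kb6, Ka6, f7.
White has 6 legal moves and is not in check → neither.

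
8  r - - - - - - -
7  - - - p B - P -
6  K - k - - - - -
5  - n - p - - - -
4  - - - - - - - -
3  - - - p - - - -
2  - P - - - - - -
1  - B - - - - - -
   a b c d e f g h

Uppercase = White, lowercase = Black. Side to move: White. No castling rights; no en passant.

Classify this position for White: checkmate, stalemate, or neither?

checkmate

White to move; white king on a6.
In check: yes, from the black rook on a8.
King squares — a5: attacked by Ra8; b5: attacked by Kc6; b6: attacked by Kc6; a7: attacked by Nb5; b7: attacked by Kc6.
Legal moves for White: none.
In check with no legal moves → checkmate.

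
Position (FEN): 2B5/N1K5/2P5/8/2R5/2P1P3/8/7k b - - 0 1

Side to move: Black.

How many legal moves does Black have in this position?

Black to move; king on h1.
In check: no.
Legal moves: Kh2, Kg2, Kg1.
Count: 3.

3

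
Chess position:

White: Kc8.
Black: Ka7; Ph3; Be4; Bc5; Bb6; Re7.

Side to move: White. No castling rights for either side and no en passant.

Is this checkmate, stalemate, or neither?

White to move; white king on c8.
In check: no.
King squares — b7: attacked by Be4; c7: attacked by Bb6; d7: attacked by Re7; b8: attacked by Ka7; d8: attacked by Bb6.
Legal moves for White: none.
Not in check and no legal moves → stalemate.

stalemate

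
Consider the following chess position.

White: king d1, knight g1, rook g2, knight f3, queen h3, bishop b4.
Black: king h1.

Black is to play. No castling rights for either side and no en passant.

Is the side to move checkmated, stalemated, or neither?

checkmate

Black to move; black king on h1.
In check: yes, from the white queen on h3.
King squares — g1: attacked by Rg2; g2: attacked by Qh3; h2: attacked by Rg2.
Legal moves for Black: none.
In check with no legal moves → checkmate.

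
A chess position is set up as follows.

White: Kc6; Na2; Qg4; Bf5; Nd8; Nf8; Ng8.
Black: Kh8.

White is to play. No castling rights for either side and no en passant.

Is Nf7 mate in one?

After Nf7: black king on h8; in check: yes, from the white knight on f7.
King squares — g7: attacked by Qg4; h7: attacked by Bf5; g8: attacked by Qg4.
Black has no legal moves → checkmate.

yes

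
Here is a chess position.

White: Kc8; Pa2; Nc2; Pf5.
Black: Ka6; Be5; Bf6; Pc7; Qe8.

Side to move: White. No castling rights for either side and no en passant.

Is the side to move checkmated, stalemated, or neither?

checkmate

White to move; white king on c8.
In check: yes, from the black queen on e8.
King squares — b7: attacked by Ka6; c7: attacked by Be5; d7: attacked by Qe8; b8: attacked by Qe8; d8: attacked by Bf6.
Legal moves for White: none.
In check with no legal moves → checkmate.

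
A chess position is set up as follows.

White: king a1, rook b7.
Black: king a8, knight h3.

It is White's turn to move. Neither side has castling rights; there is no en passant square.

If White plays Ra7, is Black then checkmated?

no

After Ra7: black king on a8; in check: yes, from the white rook on a7.
Black has 2 legal replies: Kb8, Kxa7.
In check but a legal move exists → not checkmate.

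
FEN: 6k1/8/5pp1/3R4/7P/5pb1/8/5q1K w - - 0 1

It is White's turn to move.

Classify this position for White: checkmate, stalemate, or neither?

checkmate

White to move; white king on h1.
In check: yes, from the black queen on f1.
King squares — g1: attacked by Qf1; g2: attacked by Qf1; h2: attacked by Bg3.
Legal moves for White: none.
In check with no legal moves → checkmate.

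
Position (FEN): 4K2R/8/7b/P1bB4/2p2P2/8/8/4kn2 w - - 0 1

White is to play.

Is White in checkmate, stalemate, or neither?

White to move; white king on e8.
In check: no.
Legal moves for White include: Rg8, Rf8, Rh7, Rxh6, Kd8, Kf7, Kd7, Bg8, Ba8, Bf7, Bb7, Be6, Bc6, Be4, Bxc4, Bf3, Bg2, Bh1, ... (list truncated; more exist).
White has legal moves and is not in check → neither.

neither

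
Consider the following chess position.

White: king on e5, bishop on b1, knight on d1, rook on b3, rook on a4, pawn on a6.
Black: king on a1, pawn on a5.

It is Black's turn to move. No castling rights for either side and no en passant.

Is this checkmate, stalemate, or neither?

Black to move; black king on a1.
In check: yes, from the white rook on a4.
King squares — b1: attacked by Rb3; a2: attacked by Bb1; b2: attacked by Nd1.
Legal moves for Black: none.
In check with no legal moves → checkmate.

checkmate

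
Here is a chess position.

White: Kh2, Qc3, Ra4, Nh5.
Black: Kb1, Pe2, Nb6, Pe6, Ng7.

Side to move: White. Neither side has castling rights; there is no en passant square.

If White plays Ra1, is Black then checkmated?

After Ra1: black king on b1; in check: yes, from the white rook on a1.
King squares — a1: attacked by Qc3; c1: attacked by Ra1; a2: attacked by Ra1; b2: attacked by Qc3; c2: attacked by Qc3.
Black has no legal moves → checkmate.

yes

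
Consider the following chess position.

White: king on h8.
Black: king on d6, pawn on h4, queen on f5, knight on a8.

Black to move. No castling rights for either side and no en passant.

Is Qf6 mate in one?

After Qf6: white king on h8; in check: yes, from the black queen on f6.
White has 2 legal replies: Kg8, Kh7.
In check but a legal move exists → not checkmate.

no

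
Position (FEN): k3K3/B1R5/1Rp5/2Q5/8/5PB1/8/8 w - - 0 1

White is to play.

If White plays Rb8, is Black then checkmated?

After Rb8: black king on a8; in check: yes, from the white rook on b8.
King squares — a7: attacked by Qc5; b7: attacked by Rc7; b8: attacked by Ba7.
Black has no legal moves → checkmate.

yes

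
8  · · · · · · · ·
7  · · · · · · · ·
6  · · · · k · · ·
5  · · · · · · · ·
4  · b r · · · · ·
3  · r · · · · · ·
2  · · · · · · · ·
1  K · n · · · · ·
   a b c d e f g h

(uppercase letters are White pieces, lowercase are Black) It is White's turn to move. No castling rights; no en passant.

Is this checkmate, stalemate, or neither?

stalemate

White to move; white king on a1.
In check: no.
King squares — b1: attacked by Rb3; a2: attacked by Nc1; b2: attacked by Rb3.
Legal moves for White: none.
Not in check and no legal moves → stalemate.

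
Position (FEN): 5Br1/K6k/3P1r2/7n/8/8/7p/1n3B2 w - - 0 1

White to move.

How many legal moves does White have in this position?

16

White to move; king on a7.
In check: no.
Legal moves: Bg7, Be7, Bh6, Kb8, Ka8, Kb7, Kb6, Ka6, Ba6, Bb5, Bc4, Bh3, Bd3+, Bg2, Be2, d7.
Count: 16.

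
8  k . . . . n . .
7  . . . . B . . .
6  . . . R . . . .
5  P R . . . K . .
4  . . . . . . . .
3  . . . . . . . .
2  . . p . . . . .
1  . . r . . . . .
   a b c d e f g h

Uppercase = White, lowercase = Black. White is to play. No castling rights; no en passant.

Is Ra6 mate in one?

yes

After Ra6: black king on a8; in check: yes, from the white rook on a6.
King squares — a7: attacked by Ra6; b7: attacked by Rb5; b8: attacked by Rb5.
Black has no legal moves → checkmate.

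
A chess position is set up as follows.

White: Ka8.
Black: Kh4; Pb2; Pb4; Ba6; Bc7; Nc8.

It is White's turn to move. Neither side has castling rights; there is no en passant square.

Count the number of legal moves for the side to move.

White to move; king on a8.
In check: no.
Legal moves: none.
Count: 0.

0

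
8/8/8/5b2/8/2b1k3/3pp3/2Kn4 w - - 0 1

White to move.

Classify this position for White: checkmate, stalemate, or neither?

checkmate

White to move; white king on c1.
In check: yes, from the black pawn on d2.
King squares — b1: attacked by Bf5; d1: attacked by Pe2; b2: attacked by Nd1; c2: attacked by Bf5; d2: attacked by Bc3.
Legal moves for White: none.
In check with no legal moves → checkmate.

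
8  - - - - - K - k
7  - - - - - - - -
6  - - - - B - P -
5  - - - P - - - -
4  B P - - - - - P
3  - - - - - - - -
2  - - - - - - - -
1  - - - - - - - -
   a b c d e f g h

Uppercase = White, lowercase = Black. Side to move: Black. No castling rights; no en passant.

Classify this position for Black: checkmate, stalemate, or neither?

Black to move; black king on h8.
In check: no.
King squares — g7: attacked by Kf8; h7: attacked by Pg6; g8: attacked by Be6.
Legal moves for Black: none.
Not in check and no legal moves → stalemate.

stalemate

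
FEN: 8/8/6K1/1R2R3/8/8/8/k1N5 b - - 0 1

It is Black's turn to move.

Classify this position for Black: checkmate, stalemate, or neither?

Black to move; black king on a1.
In check: no.
King squares — b1: attacked by Rb5; a2: attacked by Nc1; b2: attacked by Rb5.
Legal moves for Black: none.
Not in check and no legal moves → stalemate.

stalemate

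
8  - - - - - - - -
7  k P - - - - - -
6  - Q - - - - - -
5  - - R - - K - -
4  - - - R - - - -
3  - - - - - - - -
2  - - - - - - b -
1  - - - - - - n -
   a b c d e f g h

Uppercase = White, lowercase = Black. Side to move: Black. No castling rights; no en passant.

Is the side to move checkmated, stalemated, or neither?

Black to move; black king on a7.
In check: yes, from the white queen on b6.
Legal moves for Black: Kb8, Kxb6.
Black is in check but has 2 legal moves → neither.

neither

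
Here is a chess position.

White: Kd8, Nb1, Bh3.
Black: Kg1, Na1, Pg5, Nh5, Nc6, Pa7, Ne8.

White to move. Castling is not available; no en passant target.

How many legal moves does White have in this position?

3

White to move; king on d8.
In check: yes, from the black knight on c6.
Legal moves: Kxe8, Kc8, Kd7.
Count: 3.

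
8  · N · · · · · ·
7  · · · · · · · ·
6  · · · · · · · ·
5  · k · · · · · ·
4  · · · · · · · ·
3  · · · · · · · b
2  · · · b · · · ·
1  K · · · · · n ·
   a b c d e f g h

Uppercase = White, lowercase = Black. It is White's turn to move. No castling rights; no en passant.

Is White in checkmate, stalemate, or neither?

neither

White to move; white king on a1.
In check: no.
Legal moves for White: Nd7, Nc6, Na6, Kb2, Ka2, Kb1.
White has 6 legal moves and is not in check → neither.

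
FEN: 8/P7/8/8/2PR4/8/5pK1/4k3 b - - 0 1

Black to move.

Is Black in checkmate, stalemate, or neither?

Black to move; black king on e1.
In check: no.
Legal moves for Black: Ke2, f1=Q+, f1=R, f1=B+, f1=N.
Black has 5 legal moves and is not in check → neither.

neither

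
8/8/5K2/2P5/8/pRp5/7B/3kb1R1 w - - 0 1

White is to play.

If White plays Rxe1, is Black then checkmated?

no

After Rxe1: black king on d1; in check: yes, from the white rook on e1.
Black has 3 legal replies: Kd2, Kc2, Kxe1.
In check but a legal move exists → not checkmate.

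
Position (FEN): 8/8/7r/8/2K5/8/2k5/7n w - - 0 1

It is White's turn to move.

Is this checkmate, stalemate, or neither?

White to move; white king on c4.
In check: no.
Legal moves for White: Kd5, Kc5, Kb5, Kd4, Kb4.
White has 5 legal moves and is not in check → neither.

neither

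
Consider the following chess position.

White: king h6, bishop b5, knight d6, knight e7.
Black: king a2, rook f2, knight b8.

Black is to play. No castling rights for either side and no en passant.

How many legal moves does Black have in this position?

Black to move; king on a2.
In check: no.
Legal moves: Nd7, Nc6, Na6, Rf8, Rf7, Rf6+, Rf5, Rf4, Rf3, Rh2+, Rg2, Re2, Rd2, Rc2, Rb2, Rf1, Kb3, Ka3, Kb2, Kb1, Ka1.
Count: 21.

21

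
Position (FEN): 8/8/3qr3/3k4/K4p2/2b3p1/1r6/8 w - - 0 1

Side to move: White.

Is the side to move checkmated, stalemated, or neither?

stalemate

White to move; white king on a4.
In check: no.
King squares — a3: attacked by Qd6; b3: attacked by Rb2; b4: attacked by Rb2; a5: attacked by Bc3; b5: attacked by Rb2.
Legal moves for White: none.
Not in check and no legal moves → stalemate.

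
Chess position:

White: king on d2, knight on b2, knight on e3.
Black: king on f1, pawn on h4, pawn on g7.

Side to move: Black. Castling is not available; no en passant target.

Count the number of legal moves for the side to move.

Black to move; king on f1.
In check: yes, from the white knight on e3.
Legal moves: Kf2, Kg1.
Count: 2.

2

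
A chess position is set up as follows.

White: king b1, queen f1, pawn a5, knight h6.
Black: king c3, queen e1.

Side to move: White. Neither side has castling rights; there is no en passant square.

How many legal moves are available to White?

White to move; king on b1.
In check: yes, from the black queen on e1.
Legal moves: Ka2, Qxe1+.
Count: 2.

2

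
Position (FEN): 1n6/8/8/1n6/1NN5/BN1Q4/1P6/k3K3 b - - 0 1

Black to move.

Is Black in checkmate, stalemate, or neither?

Black to move; black king on a1.
In check: yes, from the white knight on b3.
King squares — b1: attacked by Qd3; a2: attacked by Nb4; b2: attacked by Ba3.
Legal moves for Black: none.
In check with no legal moves → checkmate.

checkmate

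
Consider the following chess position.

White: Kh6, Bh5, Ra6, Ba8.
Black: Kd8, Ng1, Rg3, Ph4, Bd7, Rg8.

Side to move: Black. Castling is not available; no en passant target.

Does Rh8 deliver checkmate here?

yes

After Rh8: white king on h6; in check: yes, from the black rook on h8.
King squares — g5: attacked by Rg3; h5: own bishop; g6: attacked by Rg3; g7: attacked by Rg3; h7: attacked by Rh8.
White has no legal moves → checkmate.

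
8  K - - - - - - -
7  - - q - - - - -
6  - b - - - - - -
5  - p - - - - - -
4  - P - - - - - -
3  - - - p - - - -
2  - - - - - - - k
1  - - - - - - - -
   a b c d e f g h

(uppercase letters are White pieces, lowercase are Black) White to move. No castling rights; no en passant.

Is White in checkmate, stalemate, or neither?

stalemate

White to move; white king on a8.
In check: no.
King squares — a7: attacked by Bb6; b7: attacked by Qc7; b8: attacked by Qc7.
Legal moves for White: none.
Not in check and no legal moves → stalemate.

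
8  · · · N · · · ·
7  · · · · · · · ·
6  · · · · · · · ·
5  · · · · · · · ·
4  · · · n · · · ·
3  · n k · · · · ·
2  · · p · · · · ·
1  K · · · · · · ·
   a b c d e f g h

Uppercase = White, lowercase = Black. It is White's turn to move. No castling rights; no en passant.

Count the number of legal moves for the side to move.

1

White to move; king on a1.
In check: yes, from the black knight on b3.
Legal moves: Ka2.
Count: 1.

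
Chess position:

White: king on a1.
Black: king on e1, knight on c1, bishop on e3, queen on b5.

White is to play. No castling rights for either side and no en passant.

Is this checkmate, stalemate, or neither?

stalemate

White to move; white king on a1.
In check: no.
King squares — b1: attacked by Qb5; a2: attacked by Nc1; b2: attacked by Qb5.
Legal moves for White: none.
Not in check and no legal moves → stalemate.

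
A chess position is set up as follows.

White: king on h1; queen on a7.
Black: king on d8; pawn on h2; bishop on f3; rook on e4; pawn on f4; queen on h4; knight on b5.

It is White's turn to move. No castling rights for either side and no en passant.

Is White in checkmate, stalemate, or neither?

checkmate

White to move; white king on h1.
In check: yes, from the black bishop on f3.
King squares — g1: attacked by Ph2; g2: attacked by Bf3; h2: attacked by Qh4.
Legal moves for White: none.
In check with no legal moves → checkmate.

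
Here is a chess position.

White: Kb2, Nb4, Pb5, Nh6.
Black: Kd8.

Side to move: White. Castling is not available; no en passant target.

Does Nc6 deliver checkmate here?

After Nc6: black king on d8; in check: yes, from the white knight on c6.
Black has 4 legal replies: Ke8, Kc8, Kd7, Kc7.
In check but a legal move exists → not checkmate.

no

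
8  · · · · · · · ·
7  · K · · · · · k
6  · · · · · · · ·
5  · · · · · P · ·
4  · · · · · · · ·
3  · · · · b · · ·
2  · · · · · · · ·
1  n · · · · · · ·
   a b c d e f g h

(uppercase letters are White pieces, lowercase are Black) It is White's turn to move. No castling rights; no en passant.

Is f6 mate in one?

After f6: black king on h7; in check: no.
Black is not in check, so this cannot be checkmate.

no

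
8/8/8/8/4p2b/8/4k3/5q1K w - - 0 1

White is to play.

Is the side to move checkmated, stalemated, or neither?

neither

White to move; white king on h1.
In check: yes, from the black queen on f1.
Legal moves for White: Kh2.
White is in check but has 1 legal move → neither.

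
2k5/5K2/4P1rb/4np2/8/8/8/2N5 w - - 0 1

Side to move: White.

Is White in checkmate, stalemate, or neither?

White to move; white king on f7.
In check: yes, from the black knight on e5.
Legal moves for White: Ke8, Ke7.
White is in check but has 2 legal moves → neither.

neither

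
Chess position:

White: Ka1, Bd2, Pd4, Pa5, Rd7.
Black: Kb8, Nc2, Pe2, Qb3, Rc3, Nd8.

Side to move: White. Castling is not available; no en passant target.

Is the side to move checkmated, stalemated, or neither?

checkmate

White to move; white king on a1.
In check: yes, from the black knight on c2.
King squares — b1: attacked by Qb3; a2: attacked by Qb3; b2: attacked by Qb3.
Legal moves for White: none.
In check with no legal moves → checkmate.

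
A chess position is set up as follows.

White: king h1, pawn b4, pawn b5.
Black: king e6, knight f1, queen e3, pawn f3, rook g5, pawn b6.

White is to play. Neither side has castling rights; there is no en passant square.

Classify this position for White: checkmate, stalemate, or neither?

White to move; white king on h1.
In check: no.
King squares — g1: attacked by Qe3; g2: attacked by Pf3; h2: attacked by Nf1.
Legal moves for White: none.
Not in check and no legal moves → stalemate.

stalemate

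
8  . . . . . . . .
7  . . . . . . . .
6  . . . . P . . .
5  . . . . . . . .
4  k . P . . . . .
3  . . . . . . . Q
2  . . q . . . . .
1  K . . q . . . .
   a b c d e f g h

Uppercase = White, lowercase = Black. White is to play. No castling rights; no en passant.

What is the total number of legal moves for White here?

White to move; king on a1.
In check: yes, from the black queen on d1.
Legal moves: none.
Count: 0.

0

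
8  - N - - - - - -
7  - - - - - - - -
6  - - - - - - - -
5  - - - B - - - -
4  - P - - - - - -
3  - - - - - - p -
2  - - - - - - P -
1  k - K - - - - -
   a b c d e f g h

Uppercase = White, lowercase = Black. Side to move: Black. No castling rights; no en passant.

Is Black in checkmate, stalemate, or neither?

Black to move; black king on a1.
In check: no.
King squares — b1: attacked by Kc1; a2: attacked by Bd5; b2: attacked by Kc1.
Legal moves for Black: none.
Not in check and no legal moves → stalemate.

stalemate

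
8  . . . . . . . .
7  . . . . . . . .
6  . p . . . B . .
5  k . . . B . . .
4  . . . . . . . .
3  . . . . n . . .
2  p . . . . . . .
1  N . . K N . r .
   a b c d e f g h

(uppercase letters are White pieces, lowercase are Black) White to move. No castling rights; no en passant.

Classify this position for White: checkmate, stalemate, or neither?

neither

White to move; white king on d1.
In check: yes, from the black knight on e3.
King squares — c1: available; e1: own knight; c2: attacked by Ne3; d2: available; e2: available.
Legal moves for White: Ke2, Kd2, Kc1.
White is in check but has 3 legal moves → neither.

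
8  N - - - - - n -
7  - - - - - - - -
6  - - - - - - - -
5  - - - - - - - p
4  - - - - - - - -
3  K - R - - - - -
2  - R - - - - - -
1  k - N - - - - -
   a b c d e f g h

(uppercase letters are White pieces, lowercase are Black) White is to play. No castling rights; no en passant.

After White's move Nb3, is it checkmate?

After Nb3: black king on a1; in check: yes, from the white knight on b3.
King squares — b1: attacked by Rb2; a2: attacked by Rb2; b2: attacked by Ka3.
Black has no legal moves → checkmate.

yes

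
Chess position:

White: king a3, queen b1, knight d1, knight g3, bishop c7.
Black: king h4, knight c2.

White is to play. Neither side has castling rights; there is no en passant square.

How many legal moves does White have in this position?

White to move; king on a3.
In check: yes, from the black knight on c2.
Legal moves: Ka4, Kb3, Kb2, Ka2, Qxc2.
Count: 5.

5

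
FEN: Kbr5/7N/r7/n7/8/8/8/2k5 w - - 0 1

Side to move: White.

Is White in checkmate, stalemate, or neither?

checkmate

White to move; white king on a8.
In check: yes, from the black rook on a6.
King squares — a7: attacked by Ra6; b7: attacked by Na5; b8: attacked by Rc8.
Legal moves for White: none.
In check with no legal moves → checkmate.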